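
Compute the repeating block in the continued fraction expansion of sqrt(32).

[5; (1, 1, 1, 10)]

Write x_i = (sqrt(32) + m_i)/d_i with (m_0, d_0) = (0, 1). a_0 = floor(sqrt(32)) = 5, since 5^2 = 25 <= 32 < 36 = 6^2.
Iterate m_{i+1} = d_i*a_i - m_i, d_{i+1} = (32 - m_{i+1}^2)/d_i, a_{i+1} = floor((a_0 + m_{i+1})/d_{i+1}):
  m_1 = 1*5 - 0 = 5, d_1 = (32 - 5^2)/1 = 7/1 = 7, a_1 = floor((5 + 5)/7) = 1.
  m_2 = 7*1 - 5 = 2, d_2 = (32 - 2^2)/7 = 28/7 = 4, a_2 = floor((5 + 2)/4) = 1.
  m_3 = 4*1 - 2 = 2, d_3 = (32 - 2^2)/4 = 28/4 = 7, a_3 = floor((5 + 2)/7) = 1.
  m_4 = 7*1 - 2 = 5, d_4 = (32 - 5^2)/7 = 7/7 = 1, a_4 = floor((5 + 5)/1) = 10.
  m_5 = 1*10 - 5 = 5, d_5 = (32 - 5^2)/1 = 7/1 = 7: (m_5, d_5) = (m_1, d_1) = (5, 7), so from here the quotients repeat a_1, ..., a_4; the period length is 4.
Hence the expansion of sqrt(32) is a_0 = 5 followed by the repeating block 1, 1, 1, 10 (period 4).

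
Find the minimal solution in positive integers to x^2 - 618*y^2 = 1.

First expand sqrt(618) as a continued fraction. With x_i = (sqrt(618) + m_i)/d_i and (m_0, d_0) = (0, 1): a_0 = floor(sqrt(618)) = 24, since 24^2 = 576 <= 618 < 625 = 25^2.
Iterate m_{i+1} = d_i*a_i - m_i, d_{i+1} = (618 - m_{i+1}^2)/d_i, a_{i+1} = floor((a_0 + m_{i+1})/d_{i+1}):
  m_1 = 1*24 - 0 = 24, d_1 = (618 - 24^2)/1 = 42/1 = 42, a_1 = floor((24 + 24)/42) = 1.
  m_2 = 42*1 - 24 = 18, d_2 = (618 - 18^2)/42 = 294/42 = 7, a_2 = floor((24 + 18)/7) = 6.
  m_3 = 7*6 - 18 = 24, d_3 = (618 - 24^2)/7 = 42/7 = 6, a_3 = floor((24 + 24)/6) = 8.
  m_4 = 6*8 - 24 = 24, d_4 = (618 - 24^2)/6 = 42/6 = 7, a_4 = floor((24 + 24)/7) = 6.
  m_5 = 7*6 - 24 = 18, d_5 = (618 - 18^2)/7 = 294/7 = 42, a_5 = floor((24 + 18)/42) = 1.
  m_6 = 42*1 - 18 = 24, d_6 = (618 - 24^2)/42 = 42/42 = 1, a_6 = floor((24 + 24)/1) = 48.
  m_7 = 1*48 - 24 = 24, d_7 = (618 - 24^2)/1 = 42/1 = 42: (m_7, d_7) = (m_1, d_1) = (24, 42), so from here the quotients repeat a_1, ..., a_6; the period length is 6.
So sqrt(618) = [24; (1, 6, 8, 6, 1, 48)] with period length k = 6.
k is even, so the fundamental solution of x^2 - 618y^2 = 1 is (p_{k-1}, q_{k-1}) = (p_5, q_5); compute convergents through index 5.
Convergents (p_i = a_i*p_{i-1} + p_{i-2}, q_i = a_i*q_{i-1} + q_{i-2} with p_{-2}=0, p_{-1}=1, q_{-2}=1, q_{-1}=0):
  i=0: a_0=24, p_0 = 24*1 + 0 = 24, q_0 = 24*0 + 1 = 1.
  i=1: a_1=1, p_1 = 1*24 + 1 = 25, q_1 = 1*1 + 0 = 1.
  i=2: a_2=6, p_2 = 6*25 + 24 = 174, q_2 = 6*1 + 1 = 7.
  i=3: a_3=8, p_3 = 8*174 + 25 = 1417, q_3 = 8*7 + 1 = 57.
  i=4: a_4=6, p_4 = 6*1417 + 174 = 8676, q_4 = 6*57 + 7 = 349.
  i=5: a_5=1, p_5 = 1*8676 + 1417 = 10093, q_5 = 1*349 + 57 = 406.
Check: 10093^2 - 618*406^2 = 101868649 - 101868648 = 1, so (x, y) = (10093, 406) solves the equation, and by the theorem it is the least positive solution.

(x, y) = (10093, 406)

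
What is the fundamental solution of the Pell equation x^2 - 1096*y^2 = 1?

First expand sqrt(1096) as a continued fraction. With x_i = (sqrt(1096) + m_i)/d_i and (m_0, d_0) = (0, 1): a_0 = floor(sqrt(1096)) = 33, since 33^2 = 1089 <= 1096 < 1156 = 34^2.
Iterate m_{i+1} = d_i*a_i - m_i, d_{i+1} = (1096 - m_{i+1}^2)/d_i, a_{i+1} = floor((a_0 + m_{i+1})/d_{i+1}):
  m_1 = 1*33 - 0 = 33, d_1 = (1096 - 33^2)/1 = 7/1 = 7, a_1 = floor((33 + 33)/7) = 9.
  m_2 = 7*9 - 33 = 30, d_2 = (1096 - 30^2)/7 = 196/7 = 28, a_2 = floor((33 + 30)/28) = 2.
  m_3 = 28*2 - 30 = 26, d_3 = (1096 - 26^2)/28 = 420/28 = 15, a_3 = floor((33 + 26)/15) = 3.
  m_4 = 15*3 - 26 = 19, d_4 = (1096 - 19^2)/15 = 735/15 = 49, a_4 = floor((33 + 19)/49) = 1.
  m_5 = 49*1 - 19 = 30, d_5 = (1096 - 30^2)/49 = 196/49 = 4, a_5 = floor((33 + 30)/4) = 15.
  m_6 = 4*15 - 30 = 30, d_6 = (1096 - 30^2)/4 = 196/4 = 49, a_6 = floor((33 + 30)/49) = 1.
  m_7 = 49*1 - 30 = 19, d_7 = (1096 - 19^2)/49 = 735/49 = 15, a_7 = floor((33 + 19)/15) = 3.
  m_8 = 15*3 - 19 = 26, d_8 = (1096 - 26^2)/15 = 420/15 = 28, a_8 = floor((33 + 26)/28) = 2.
  m_9 = 28*2 - 26 = 30, d_9 = (1096 - 30^2)/28 = 196/28 = 7, a_9 = floor((33 + 30)/7) = 9.
  m_10 = 7*9 - 30 = 33, d_10 = (1096 - 33^2)/7 = 7/7 = 1, a_10 = floor((33 + 33)/1) = 66.
  m_11 = 1*66 - 33 = 33, d_11 = (1096 - 33^2)/1 = 7/1 = 7: (m_11, d_11) = (m_1, d_1) = (33, 7), so from here the quotients repeat a_1, ..., a_10; the period length is 10.
So sqrt(1096) = [33; (9, 2, 3, 1, 15, 1, 3, 2, 9, 66)] with period length k = 10.
k is even, so the fundamental solution of x^2 - 1096y^2 = 1 is (p_{k-1}, q_{k-1}) = (p_9, q_9); compute convergents through index 9.
Convergents (p_i = a_i*p_{i-1} + p_{i-2}, q_i = a_i*q_{i-1} + q_{i-2} with p_{-2}=0, p_{-1}=1, q_{-2}=1, q_{-1}=0):
  i=0: a_0=33, p_0 = 33*1 + 0 = 33, q_0 = 33*0 + 1 = 1.
  i=1: a_1=9, p_1 = 9*33 + 1 = 298, q_1 = 9*1 + 0 = 9.
  i=2: a_2=2, p_2 = 2*298 + 33 = 629, q_2 = 2*9 + 1 = 19.
  i=3: a_3=3, p_3 = 3*629 + 298 = 2185, q_3 = 3*19 + 9 = 66.
  i=4: a_4=1, p_4 = 1*2185 + 629 = 2814, q_4 = 1*66 + 19 = 85.
  i=5: a_5=15, p_5 = 15*2814 + 2185 = 44395, q_5 = 15*85 + 66 = 1341.
  i=6: a_6=1, p_6 = 1*44395 + 2814 = 47209, q_6 = 1*1341 + 85 = 1426.
  i=7: a_7=3, p_7 = 3*47209 + 44395 = 186022, q_7 = 3*1426 + 1341 = 5619.
  i=8: a_8=2, p_8 = 2*186022 + 47209 = 419253, q_8 = 2*5619 + 1426 = 12664.
  i=9: a_9=9, p_9 = 9*419253 + 186022 = 3959299, q_9 = 9*12664 + 5619 = 119595.
Check: 3959299^2 - 1096*119595^2 = 15676048571401 - 15676048571400 = 1, so (x, y) = (3959299, 119595) solves the equation, and by the theorem it is the least positive solution.

(x, y) = (3959299, 119595)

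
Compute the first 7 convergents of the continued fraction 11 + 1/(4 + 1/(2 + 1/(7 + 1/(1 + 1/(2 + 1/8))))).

Using the convergent recurrence p_i = a_i*p_{i-1} + p_{i-2}, q_i = a_i*q_{i-1} + q_{i-2} with p_{-2}=0, p_{-1}=1, q_{-2}=1, q_{-1}=0:
  i=0: a_0=11, p_0 = 11*1 + 0 = 11, q_0 = 11*0 + 1 = 1.
  i=1: a_1=4, p_1 = 4*11 + 1 = 45, q_1 = 4*1 + 0 = 4.
  i=2: a_2=2, p_2 = 2*45 + 11 = 101, q_2 = 2*4 + 1 = 9.
  i=3: a_3=7, p_3 = 7*101 + 45 = 752, q_3 = 7*9 + 4 = 67.
  i=4: a_4=1, p_4 = 1*752 + 101 = 853, q_4 = 1*67 + 9 = 76.
  i=5: a_5=2, p_5 = 2*853 + 752 = 2458, q_5 = 2*76 + 67 = 219.
  i=6: a_6=8, p_6 = 8*2458 + 853 = 20517, q_6 = 8*219 + 76 = 1828.

11/1, 45/4, 101/9, 752/67, 853/76, 2458/219, 20517/1828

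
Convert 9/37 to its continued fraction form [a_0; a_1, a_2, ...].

[0; 4, 9]

Run the Euclidean algorithm on 9 and 37; the successive quotients are the partial quotients a_0, a_1, ... (each step inverts the fractional part left over by the previous one):
  9 = 0*37 + 9, so a_0 = 0.
  37 = 4*9 + 1, so a_1 = 4.
  9 = 9*1 + 0, so a_2 = 9.
The remainder reaches 0 after 3 divisions, so the expansion has 3 partial quotients, read off in order.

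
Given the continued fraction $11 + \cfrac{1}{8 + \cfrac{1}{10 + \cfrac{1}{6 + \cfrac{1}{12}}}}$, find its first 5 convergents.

11/1, 89/8, 901/81, 5495/494, 66841/6009

Using the convergent recurrence p_i = a_i*p_{i-1} + p_{i-2}, q_i = a_i*q_{i-1} + q_{i-2} with p_{-2}=0, p_{-1}=1, q_{-2}=1, q_{-1}=0:
  i=0: a_0=11, p_0 = 11*1 + 0 = 11, q_0 = 11*0 + 1 = 1.
  i=1: a_1=8, p_1 = 8*11 + 1 = 89, q_1 = 8*1 + 0 = 8.
  i=2: a_2=10, p_2 = 10*89 + 11 = 901, q_2 = 10*8 + 1 = 81.
  i=3: a_3=6, p_3 = 6*901 + 89 = 5495, q_3 = 6*81 + 8 = 494.
  i=4: a_4=12, p_4 = 12*5495 + 901 = 66841, q_4 = 12*494 + 81 = 6009.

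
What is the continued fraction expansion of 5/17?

[0; 3, 2, 2]

Run the Euclidean algorithm on 5 and 17; the successive quotients are the partial quotients a_0, a_1, ... (each step inverts the fractional part left over by the previous one):
  5 = 0*17 + 5, so a_0 = 0.
  17 = 3*5 + 2, so a_1 = 3.
  5 = 2*2 + 1, so a_2 = 2.
  2 = 2*1 + 0, so a_3 = 2.
The remainder reaches 0 after 4 divisions, so the expansion has 4 partial quotients, read off in order.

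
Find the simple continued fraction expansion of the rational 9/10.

[0; 1, 9]

Run the Euclidean algorithm on 9 and 10; the successive quotients are the partial quotients a_0, a_1, ... (each step inverts the fractional part left over by the previous one):
  9 = 0*10 + 9, so a_0 = 0.
  10 = 1*9 + 1, so a_1 = 1.
  9 = 9*1 + 0, so a_2 = 9.
The remainder reaches 0 after 3 divisions, so the expansion has 3 partial quotients, read off in order.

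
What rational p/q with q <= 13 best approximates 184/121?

Expand x = 184/121 as a continued fraction with the Euclidean algorithm:
  184 = 1*121 + 63, so a_0 = 1.
  121 = 1*63 + 58, so a_1 = 1.
  63 = 1*58 + 5, so a_2 = 1.
  58 = 11*5 + 3, so a_3 = 11.
  5 = 1*3 + 2, so a_4 = 1.
  3 = 1*2 + 1, so a_5 = 1.
  2 = 2*1 + 0, so a_6 = 2.
so x = [1; 1, 1, 11, 1, 1, 2].
Convergents (p_i = a_i*p_{i-1} + p_{i-2}, q_i = a_i*q_{i-1} + q_{i-2} with p_{-2}=0, p_{-1}=1, q_{-2}=1, q_{-1}=0), until the denominator exceeds 13:
  i=0: a_0=1, p_0 = 1*1 + 0 = 1, q_0 = 1*0 + 1 = 1.
  i=1: a_1=1, p_1 = 1*1 + 1 = 2, q_1 = 1*1 + 0 = 1.
  i=2: a_2=1, p_2 = 1*2 + 1 = 3, q_2 = 1*1 + 1 = 2.
  i=3: a_3=11, p_3 = 11*3 + 2 = 35, q_3 = 11*2 + 1 = 23.
q_3 = 23 > 13, so the last convergent with denominator <= 13 is p_2/q_2 = 3/2.
The closest fraction with denominator <= 13 is either p_2/q_2 or the intermediate fraction (k*p_2 + p_1)/(k*q_2 + q_1) with the largest k >= 1 whose denominator stays <= 13; these approach x as k grows, and every other convergent or intermediate fraction in range is farther away.
Largest k: floor((13 - q_1)/q_2) = floor((13 - 1)/2) = 6.
That gives (6*3 + 2)/(6*2 + 1) = 20/13.
Compare the errors: |x - 3/2| = |184*2 - 3*121|/(121*2) = 5/242, and |x - 20/13| = |184*13 - 20*121|/(121*13) = 28/1573.
Cross-multiplying, 28*242 = 6776 < 7865 = 5*1573, so 28/1573 is smaller: the intermediate fraction 20/13 is closer to x than 3/2.

20/13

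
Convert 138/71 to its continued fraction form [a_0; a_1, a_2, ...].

[1; 1, 16, 1, 3]

Run the Euclidean algorithm on 138 and 71; the successive quotients are the partial quotients a_0, a_1, ... (each step inverts the fractional part left over by the previous one):
  138 = 1*71 + 67, so a_0 = 1.
  71 = 1*67 + 4, so a_1 = 1.
  67 = 16*4 + 3, so a_2 = 16.
  4 = 1*3 + 1, so a_3 = 1.
  3 = 3*1 + 0, so a_4 = 3.
The remainder reaches 0 after 5 divisions, so the expansion has 5 partial quotients, read off in order.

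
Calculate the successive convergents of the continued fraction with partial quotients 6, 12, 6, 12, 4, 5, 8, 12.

Using the convergent recurrence p_i = a_i*p_{i-1} + p_{i-2}, q_i = a_i*q_{i-1} + q_{i-2} with p_{-2}=0, p_{-1}=1, q_{-2}=1, q_{-1}=0:
  i=0: a_0=6, p_0 = 6*1 + 0 = 6, q_0 = 6*0 + 1 = 1.
  i=1: a_1=12, p_1 = 12*6 + 1 = 73, q_1 = 12*1 + 0 = 12.
  i=2: a_2=6, p_2 = 6*73 + 6 = 444, q_2 = 6*12 + 1 = 73.
  i=3: a_3=12, p_3 = 12*444 + 73 = 5401, q_3 = 12*73 + 12 = 888.
  i=4: a_4=4, p_4 = 4*5401 + 444 = 22048, q_4 = 4*888 + 73 = 3625.
  i=5: a_5=5, p_5 = 5*22048 + 5401 = 115641, q_5 = 5*3625 + 888 = 19013.
  i=6: a_6=8, p_6 = 8*115641 + 22048 = 947176, q_6 = 8*19013 + 3625 = 155729.
  i=7: a_7=12, p_7 = 12*947176 + 115641 = 11481753, q_7 = 12*155729 + 19013 = 1887761.

6/1, 73/12, 444/73, 5401/888, 22048/3625, 115641/19013, 947176/155729, 11481753/1887761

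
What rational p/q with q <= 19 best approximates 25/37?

13/19

Expand x = 25/37 as a continued fraction with the Euclidean algorithm:
  25 = 0*37 + 25, so a_0 = 0.
  37 = 1*25 + 12, so a_1 = 1.
  25 = 2*12 + 1, so a_2 = 2.
  12 = 12*1 + 0, so a_3 = 12.
so x = [0; 1, 2, 12].
Convergents (p_i = a_i*p_{i-1} + p_{i-2}, q_i = a_i*q_{i-1} + q_{i-2} with p_{-2}=0, p_{-1}=1, q_{-2}=1, q_{-1}=0), until the denominator exceeds 19:
  i=0: a_0=0, p_0 = 0*1 + 0 = 0, q_0 = 0*0 + 1 = 1.
  i=1: a_1=1, p_1 = 1*0 + 1 = 1, q_1 = 1*1 + 0 = 1.
  i=2: a_2=2, p_2 = 2*1 + 0 = 2, q_2 = 2*1 + 1 = 3.
  i=3: a_3=12, p_3 = 12*2 + 1 = 25, q_3 = 12*3 + 1 = 37.
q_3 = 37 > 19, so the last convergent with denominator <= 19 is p_2/q_2 = 2/3.
The closest fraction with denominator <= 19 is either p_2/q_2 or the intermediate fraction (k*p_2 + p_1)/(k*q_2 + q_1) with the largest k >= 1 whose denominator stays <= 19; these approach x as k grows, and every other convergent or intermediate fraction in range is farther away.
Largest k: floor((19 - q_1)/q_2) = floor((19 - 1)/3) = 6.
That gives (6*2 + 1)/(6*3 + 1) = 13/19.
Compare the errors: |x - 2/3| = |25*3 - 2*37|/(37*3) = 1/111, and |x - 13/19| = |25*19 - 13*37|/(37*19) = 6/703.
Cross-multiplying, 6*111 = 666 < 703 = 1*703, so 6/703 is smaller: the intermediate fraction 13/19 is closer to x than 2/3.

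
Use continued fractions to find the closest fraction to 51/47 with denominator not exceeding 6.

Expand x = 51/47 as a continued fraction with the Euclidean algorithm:
  51 = 1*47 + 4, so a_0 = 1.
  47 = 11*4 + 3, so a_1 = 11.
  4 = 1*3 + 1, so a_2 = 1.
  3 = 3*1 + 0, so a_3 = 3.
so x = [1; 11, 1, 3].
Convergents (p_i = a_i*p_{i-1} + p_{i-2}, q_i = a_i*q_{i-1} + q_{i-2} with p_{-2}=0, p_{-1}=1, q_{-2}=1, q_{-1}=0), until the denominator exceeds 6:
  i=0: a_0=1, p_0 = 1*1 + 0 = 1, q_0 = 1*0 + 1 = 1.
  i=1: a_1=11, p_1 = 11*1 + 1 = 12, q_1 = 11*1 + 0 = 11.
q_1 = 11 > 6, so the last convergent with denominator <= 6 is p_0/q_0 = 1/1.
The closest fraction with denominator <= 6 is either p_0/q_0 or the intermediate fraction (k*p_0 + p_{-1})/(k*q_0 + q_{-1}) with the largest k >= 1 whose denominator stays <= 6; these approach x as k grows, and every other convergent or intermediate fraction in range is farther away.
Largest k: floor((6 - q_{-1})/q_0) = floor((6 - 0)/1) = 6 (using the seeds p_{-1} = 1, q_{-1} = 0).
That gives (6*1 + 1)/(6*1 + 0) = 7/6.
Compare the errors: |x - 1/1| = |51*1 - 1*47|/(47*1) = 4/47, and |x - 7/6| = |51*6 - 7*47|/(47*6) = 23/282.
Cross-multiplying, 23*47 = 1081 < 1128 = 4*282, so 23/282 is smaller: the intermediate fraction 7/6 is closer to x than 1/1.

7/6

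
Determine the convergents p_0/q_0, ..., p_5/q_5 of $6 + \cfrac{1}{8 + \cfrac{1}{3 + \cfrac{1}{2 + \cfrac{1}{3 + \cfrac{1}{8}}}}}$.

6/1, 49/8, 153/25, 355/58, 1218/199, 10099/1650

Using the convergent recurrence p_i = a_i*p_{i-1} + p_{i-2}, q_i = a_i*q_{i-1} + q_{i-2} with p_{-2}=0, p_{-1}=1, q_{-2}=1, q_{-1}=0:
  i=0: a_0=6, p_0 = 6*1 + 0 = 6, q_0 = 6*0 + 1 = 1.
  i=1: a_1=8, p_1 = 8*6 + 1 = 49, q_1 = 8*1 + 0 = 8.
  i=2: a_2=3, p_2 = 3*49 + 6 = 153, q_2 = 3*8 + 1 = 25.
  i=3: a_3=2, p_3 = 2*153 + 49 = 355, q_3 = 2*25 + 8 = 58.
  i=4: a_4=3, p_4 = 3*355 + 153 = 1218, q_4 = 3*58 + 25 = 199.
  i=5: a_5=8, p_5 = 8*1218 + 355 = 10099, q_5 = 8*199 + 58 = 1650.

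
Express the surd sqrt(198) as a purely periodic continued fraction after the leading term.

[14; (14, 28)]

Write x_i = (sqrt(198) + m_i)/d_i with (m_0, d_0) = (0, 1). a_0 = floor(sqrt(198)) = 14, since 14^2 = 196 <= 198 < 225 = 15^2.
Iterate m_{i+1} = d_i*a_i - m_i, d_{i+1} = (198 - m_{i+1}^2)/d_i, a_{i+1} = floor((a_0 + m_{i+1})/d_{i+1}):
  m_1 = 1*14 - 0 = 14, d_1 = (198 - 14^2)/1 = 2/1 = 2, a_1 = floor((14 + 14)/2) = 14.
  m_2 = 2*14 - 14 = 14, d_2 = (198 - 14^2)/2 = 2/2 = 1, a_2 = floor((14 + 14)/1) = 28.
  m_3 = 1*28 - 14 = 14, d_3 = (198 - 14^2)/1 = 2/1 = 2: (m_3, d_3) = (m_1, d_1) = (14, 2), so from here the quotients repeat a_1, a_2; the period length is 2.
Hence the expansion of sqrt(198) is a_0 = 14 followed by the repeating block 14, 28 (period 2).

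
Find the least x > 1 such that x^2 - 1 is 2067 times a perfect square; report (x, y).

(x, y) = (1273, 28)

First expand sqrt(2067) as a continued fraction. With x_i = (sqrt(2067) + m_i)/d_i and (m_0, d_0) = (0, 1): a_0 = floor(sqrt(2067)) = 45, since 45^2 = 2025 <= 2067 < 2116 = 46^2.
Iterate m_{i+1} = d_i*a_i - m_i, d_{i+1} = (2067 - m_{i+1}^2)/d_i, a_{i+1} = floor((a_0 + m_{i+1})/d_{i+1}):
  m_1 = 1*45 - 0 = 45, d_1 = (2067 - 45^2)/1 = 42/1 = 42, a_1 = floor((45 + 45)/42) = 2.
  m_2 = 42*2 - 45 = 39, d_2 = (2067 - 39^2)/42 = 546/42 = 13, a_2 = floor((45 + 39)/13) = 6.
  m_3 = 13*6 - 39 = 39, d_3 = (2067 - 39^2)/13 = 546/13 = 42, a_3 = floor((45 + 39)/42) = 2.
  m_4 = 42*2 - 39 = 45, d_4 = (2067 - 45^2)/42 = 42/42 = 1, a_4 = floor((45 + 45)/1) = 90.
  m_5 = 1*90 - 45 = 45, d_5 = (2067 - 45^2)/1 = 42/1 = 42: (m_5, d_5) = (m_1, d_1) = (45, 42), so from here the quotients repeat a_1, ..., a_4; the period length is 4.
So sqrt(2067) = [45; (2, 6, 2, 90)] with period length k = 4.
k is even, so the fundamental solution of x^2 - 2067y^2 = 1 is (p_{k-1}, q_{k-1}) = (p_3, q_3); compute convergents through index 3.
Convergents (p_i = a_i*p_{i-1} + p_{i-2}, q_i = a_i*q_{i-1} + q_{i-2} with p_{-2}=0, p_{-1}=1, q_{-2}=1, q_{-1}=0):
  i=0: a_0=45, p_0 = 45*1 + 0 = 45, q_0 = 45*0 + 1 = 1.
  i=1: a_1=2, p_1 = 2*45 + 1 = 91, q_1 = 2*1 + 0 = 2.
  i=2: a_2=6, p_2 = 6*91 + 45 = 591, q_2 = 6*2 + 1 = 13.
  i=3: a_3=2, p_3 = 2*591 + 91 = 1273, q_3 = 2*13 + 2 = 28.
Check: 1273^2 - 2067*28^2 = 1620529 - 1620528 = 1, so (x, y) = (1273, 28) solves the equation, and by the theorem it is the least positive solution.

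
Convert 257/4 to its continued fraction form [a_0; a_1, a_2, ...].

Run the Euclidean algorithm on 257 and 4; the successive quotients are the partial quotients a_0, a_1, ... (each step inverts the fractional part left over by the previous one):
  257 = 64*4 + 1, so a_0 = 64.
  4 = 4*1 + 0, so a_1 = 4.
The remainder reaches 0 after 2 divisions, so the expansion has 2 partial quotients, read off in order.

[64; 4]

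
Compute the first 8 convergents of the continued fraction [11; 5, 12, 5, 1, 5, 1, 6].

Using the convergent recurrence p_i = a_i*p_{i-1} + p_{i-2}, q_i = a_i*q_{i-1} + q_{i-2} with p_{-2}=0, p_{-1}=1, q_{-2}=1, q_{-1}=0:
  i=0: a_0=11, p_0 = 11*1 + 0 = 11, q_0 = 11*0 + 1 = 1.
  i=1: a_1=5, p_1 = 5*11 + 1 = 56, q_1 = 5*1 + 0 = 5.
  i=2: a_2=12, p_2 = 12*56 + 11 = 683, q_2 = 12*5 + 1 = 61.
  i=3: a_3=5, p_3 = 5*683 + 56 = 3471, q_3 = 5*61 + 5 = 310.
  i=4: a_4=1, p_4 = 1*3471 + 683 = 4154, q_4 = 1*310 + 61 = 371.
  i=5: a_5=5, p_5 = 5*4154 + 3471 = 24241, q_5 = 5*371 + 310 = 2165.
  i=6: a_6=1, p_6 = 1*24241 + 4154 = 28395, q_6 = 1*2165 + 371 = 2536.
  i=7: a_7=6, p_7 = 6*28395 + 24241 = 194611, q_7 = 6*2536 + 2165 = 17381.

11/1, 56/5, 683/61, 3471/310, 4154/371, 24241/2165, 28395/2536, 194611/17381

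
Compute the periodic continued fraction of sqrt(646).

[25; (2, 2, 2, 50)]

Write x_i = (sqrt(646) + m_i)/d_i with (m_0, d_0) = (0, 1). a_0 = floor(sqrt(646)) = 25, since 25^2 = 625 <= 646 < 676 = 26^2.
Iterate m_{i+1} = d_i*a_i - m_i, d_{i+1} = (646 - m_{i+1}^2)/d_i, a_{i+1} = floor((a_0 + m_{i+1})/d_{i+1}):
  m_1 = 1*25 - 0 = 25, d_1 = (646 - 25^2)/1 = 21/1 = 21, a_1 = floor((25 + 25)/21) = 2.
  m_2 = 21*2 - 25 = 17, d_2 = (646 - 17^2)/21 = 357/21 = 17, a_2 = floor((25 + 17)/17) = 2.
  m_3 = 17*2 - 17 = 17, d_3 = (646 - 17^2)/17 = 357/17 = 21, a_3 = floor((25 + 17)/21) = 2.
  m_4 = 21*2 - 17 = 25, d_4 = (646 - 25^2)/21 = 21/21 = 1, a_4 = floor((25 + 25)/1) = 50.
  m_5 = 1*50 - 25 = 25, d_5 = (646 - 25^2)/1 = 21/1 = 21: (m_5, d_5) = (m_1, d_1) = (25, 21), so from here the quotients repeat a_1, ..., a_4; the period length is 4.
Hence the expansion of sqrt(646) is a_0 = 25 followed by the repeating block 2, 2, 2, 50 (period 4).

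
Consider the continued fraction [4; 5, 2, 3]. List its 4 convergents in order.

Using the convergent recurrence p_i = a_i*p_{i-1} + p_{i-2}, q_i = a_i*q_{i-1} + q_{i-2} with p_{-2}=0, p_{-1}=1, q_{-2}=1, q_{-1}=0:
  i=0: a_0=4, p_0 = 4*1 + 0 = 4, q_0 = 4*0 + 1 = 1.
  i=1: a_1=5, p_1 = 5*4 + 1 = 21, q_1 = 5*1 + 0 = 5.
  i=2: a_2=2, p_2 = 2*21 + 4 = 46, q_2 = 2*5 + 1 = 11.
  i=3: a_3=3, p_3 = 3*46 + 21 = 159, q_3 = 3*11 + 5 = 38.

4/1, 21/5, 46/11, 159/38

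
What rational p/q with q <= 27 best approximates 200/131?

Expand x = 200/131 as a continued fraction with the Euclidean algorithm:
  200 = 1*131 + 69, so a_0 = 1.
  131 = 1*69 + 62, so a_1 = 1.
  69 = 1*62 + 7, so a_2 = 1.
  62 = 8*7 + 6, so a_3 = 8.
  7 = 1*6 + 1, so a_4 = 1.
  6 = 6*1 + 0, so a_5 = 6.
so x = [1; 1, 1, 8, 1, 6].
Convergents (p_i = a_i*p_{i-1} + p_{i-2}, q_i = a_i*q_{i-1} + q_{i-2} with p_{-2}=0, p_{-1}=1, q_{-2}=1, q_{-1}=0), until the denominator exceeds 27:
  i=0: a_0=1, p_0 = 1*1 + 0 = 1, q_0 = 1*0 + 1 = 1.
  i=1: a_1=1, p_1 = 1*1 + 1 = 2, q_1 = 1*1 + 0 = 1.
  i=2: a_2=1, p_2 = 1*2 + 1 = 3, q_2 = 1*1 + 1 = 2.
  i=3: a_3=8, p_3 = 8*3 + 2 = 26, q_3 = 8*2 + 1 = 17.
  i=4: a_4=1, p_4 = 1*26 + 3 = 29, q_4 = 1*17 + 2 = 19.
  i=5: a_5=6, p_5 = 6*29 + 26 = 200, q_5 = 6*19 + 17 = 131.
q_5 = 131 > 27, so the last convergent with denominator <= 27 is p_4/q_4 = 29/19.
The closest fraction with denominator <= 27 is either p_4/q_4 or the intermediate fraction (k*p_4 + p_3)/(k*q_4 + q_3) with the largest k >= 1 whose denominator stays <= 27; these approach x as k grows, and every other convergent or intermediate fraction in range is farther away.
Largest k: floor((27 - q_3)/q_4) = floor((27 - 17)/19) = 0.
Since k = 0, no intermediate fraction beyond p_4/q_4 has denominator <= 27, so the convergent 29/19 is the closest (its error is |200*19 - 29*131|/(131*19) = 1/2489).

29/19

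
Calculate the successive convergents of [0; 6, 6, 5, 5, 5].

0/1, 1/6, 6/37, 31/191, 161/992, 836/5151

Using the convergent recurrence p_i = a_i*p_{i-1} + p_{i-2}, q_i = a_i*q_{i-1} + q_{i-2} with p_{-2}=0, p_{-1}=1, q_{-2}=1, q_{-1}=0:
  i=0: a_0=0, p_0 = 0*1 + 0 = 0, q_0 = 0*0 + 1 = 1.
  i=1: a_1=6, p_1 = 6*0 + 1 = 1, q_1 = 6*1 + 0 = 6.
  i=2: a_2=6, p_2 = 6*1 + 0 = 6, q_2 = 6*6 + 1 = 37.
  i=3: a_3=5, p_3 = 5*6 + 1 = 31, q_3 = 5*37 + 6 = 191.
  i=4: a_4=5, p_4 = 5*31 + 6 = 161, q_4 = 5*191 + 37 = 992.
  i=5: a_5=5, p_5 = 5*161 + 31 = 836, q_5 = 5*992 + 191 = 5151.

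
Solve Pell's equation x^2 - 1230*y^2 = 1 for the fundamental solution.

First expand sqrt(1230) as a continued fraction. With x_i = (sqrt(1230) + m_i)/d_i and (m_0, d_0) = (0, 1): a_0 = floor(sqrt(1230)) = 35, since 35^2 = 1225 <= 1230 < 1296 = 36^2.
Iterate m_{i+1} = d_i*a_i - m_i, d_{i+1} = (1230 - m_{i+1}^2)/d_i, a_{i+1} = floor((a_0 + m_{i+1})/d_{i+1}):
  m_1 = 1*35 - 0 = 35, d_1 = (1230 - 35^2)/1 = 5/1 = 5, a_1 = floor((35 + 35)/5) = 14.
  m_2 = 5*14 - 35 = 35, d_2 = (1230 - 35^2)/5 = 5/5 = 1, a_2 = floor((35 + 35)/1) = 70.
  m_3 = 1*70 - 35 = 35, d_3 = (1230 - 35^2)/1 = 5/1 = 5: (m_3, d_3) = (m_1, d_1) = (35, 5), so from here the quotients repeat a_1, a_2; the period length is 2.
So sqrt(1230) = [35; (14, 70)] with period length k = 2.
k is even, so the fundamental solution of x^2 - 1230y^2 = 1 is (p_{k-1}, q_{k-1}) = (p_1, q_1); compute convergents through index 1.
Convergents (p_i = a_i*p_{i-1} + p_{i-2}, q_i = a_i*q_{i-1} + q_{i-2} with p_{-2}=0, p_{-1}=1, q_{-2}=1, q_{-1}=0):
  i=0: a_0=35, p_0 = 35*1 + 0 = 35, q_0 = 35*0 + 1 = 1.
  i=1: a_1=14, p_1 = 14*35 + 1 = 491, q_1 = 14*1 + 0 = 14.
Check: 491^2 - 1230*14^2 = 241081 - 241080 = 1, so (x, y) = (491, 14) solves the equation, and by the theorem it is the least positive solution.

(x, y) = (491, 14)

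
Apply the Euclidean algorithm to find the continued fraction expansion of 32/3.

Run the Euclidean algorithm on 32 and 3; the successive quotients are the partial quotients a_0, a_1, ... (each step inverts the fractional part left over by the previous one):
  32 = 10*3 + 2, so a_0 = 10.
  3 = 1*2 + 1, so a_1 = 1.
  2 = 2*1 + 0, so a_2 = 2.
The remainder reaches 0 after 3 divisions, so the expansion has 3 partial quotients, read off in order.

[10; 1, 2]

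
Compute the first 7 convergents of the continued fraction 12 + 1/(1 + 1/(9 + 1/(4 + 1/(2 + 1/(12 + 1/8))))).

Using the convergent recurrence p_i = a_i*p_{i-1} + p_{i-2}, q_i = a_i*q_{i-1} + q_{i-2} with p_{-2}=0, p_{-1}=1, q_{-2}=1, q_{-1}=0:
  i=0: a_0=12, p_0 = 12*1 + 0 = 12, q_0 = 12*0 + 1 = 1.
  i=1: a_1=1, p_1 = 1*12 + 1 = 13, q_1 = 1*1 + 0 = 1.
  i=2: a_2=9, p_2 = 9*13 + 12 = 129, q_2 = 9*1 + 1 = 10.
  i=3: a_3=4, p_3 = 4*129 + 13 = 529, q_3 = 4*10 + 1 = 41.
  i=4: a_4=2, p_4 = 2*529 + 129 = 1187, q_4 = 2*41 + 10 = 92.
  i=5: a_5=12, p_5 = 12*1187 + 529 = 14773, q_5 = 12*92 + 41 = 1145.
  i=6: a_6=8, p_6 = 8*14773 + 1187 = 119371, q_6 = 8*1145 + 92 = 9252.

12/1, 13/1, 129/10, 529/41, 1187/92, 14773/1145, 119371/9252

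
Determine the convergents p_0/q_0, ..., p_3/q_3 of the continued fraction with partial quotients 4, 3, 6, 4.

4/1, 13/3, 82/19, 341/79

Using the convergent recurrence p_i = a_i*p_{i-1} + p_{i-2}, q_i = a_i*q_{i-1} + q_{i-2} with p_{-2}=0, p_{-1}=1, q_{-2}=1, q_{-1}=0:
  i=0: a_0=4, p_0 = 4*1 + 0 = 4, q_0 = 4*0 + 1 = 1.
  i=1: a_1=3, p_1 = 3*4 + 1 = 13, q_1 = 3*1 + 0 = 3.
  i=2: a_2=6, p_2 = 6*13 + 4 = 82, q_2 = 6*3 + 1 = 19.
  i=3: a_3=4, p_3 = 4*82 + 13 = 341, q_3 = 4*19 + 3 = 79.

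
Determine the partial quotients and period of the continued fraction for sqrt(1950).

Write x_i = (sqrt(1950) + m_i)/d_i with (m_0, d_0) = (0, 1). a_0 = floor(sqrt(1950)) = 44, since 44^2 = 1936 <= 1950 < 2025 = 45^2.
Iterate m_{i+1} = d_i*a_i - m_i, d_{i+1} = (1950 - m_{i+1}^2)/d_i, a_{i+1} = floor((a_0 + m_{i+1})/d_{i+1}):
  m_1 = 1*44 - 0 = 44, d_1 = (1950 - 44^2)/1 = 14/1 = 14, a_1 = floor((44 + 44)/14) = 6.
  m_2 = 14*6 - 44 = 40, d_2 = (1950 - 40^2)/14 = 350/14 = 25, a_2 = floor((44 + 40)/25) = 3.
  m_3 = 25*3 - 40 = 35, d_3 = (1950 - 35^2)/25 = 725/25 = 29, a_3 = floor((44 + 35)/29) = 2.
  m_4 = 29*2 - 35 = 23, d_4 = (1950 - 23^2)/29 = 1421/29 = 49, a_4 = floor((44 + 23)/49) = 1.
  m_5 = 49*1 - 23 = 26, d_5 = (1950 - 26^2)/49 = 1274/49 = 26, a_5 = floor((44 + 26)/26) = 2.
  m_6 = 26*2 - 26 = 26, d_6 = (1950 - 26^2)/26 = 1274/26 = 49, a_6 = floor((44 + 26)/49) = 1.
  m_7 = 49*1 - 26 = 23, d_7 = (1950 - 23^2)/49 = 1421/49 = 29, a_7 = floor((44 + 23)/29) = 2.
  m_8 = 29*2 - 23 = 35, d_8 = (1950 - 35^2)/29 = 725/29 = 25, a_8 = floor((44 + 35)/25) = 3.
  m_9 = 25*3 - 35 = 40, d_9 = (1950 - 40^2)/25 = 350/25 = 14, a_9 = floor((44 + 40)/14) = 6.
  m_10 = 14*6 - 40 = 44, d_10 = (1950 - 44^2)/14 = 14/14 = 1, a_10 = floor((44 + 44)/1) = 88.
  m_11 = 1*88 - 44 = 44, d_11 = (1950 - 44^2)/1 = 14/1 = 14: (m_11, d_11) = (m_1, d_1) = (44, 14), so from here the quotients repeat a_1, ..., a_10; the period length is 10.
Hence the expansion of sqrt(1950) is a_0 = 44 followed by the repeating block 6, 3, 2, 1, 2, 1, 2, 3, 6, 88 (period 10).

[44; (6, 3, 2, 1, 2, 1, 2, 3, 6, 88)]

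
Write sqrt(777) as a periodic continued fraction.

[27; (1, 6, 1, 54)]

Write x_i = (sqrt(777) + m_i)/d_i with (m_0, d_0) = (0, 1). a_0 = floor(sqrt(777)) = 27, since 27^2 = 729 <= 777 < 784 = 28^2.
Iterate m_{i+1} = d_i*a_i - m_i, d_{i+1} = (777 - m_{i+1}^2)/d_i, a_{i+1} = floor((a_0 + m_{i+1})/d_{i+1}):
  m_1 = 1*27 - 0 = 27, d_1 = (777 - 27^2)/1 = 48/1 = 48, a_1 = floor((27 + 27)/48) = 1.
  m_2 = 48*1 - 27 = 21, d_2 = (777 - 21^2)/48 = 336/48 = 7, a_2 = floor((27 + 21)/7) = 6.
  m_3 = 7*6 - 21 = 21, d_3 = (777 - 21^2)/7 = 336/7 = 48, a_3 = floor((27 + 21)/48) = 1.
  m_4 = 48*1 - 21 = 27, d_4 = (777 - 27^2)/48 = 48/48 = 1, a_4 = floor((27 + 27)/1) = 54.
  m_5 = 1*54 - 27 = 27, d_5 = (777 - 27^2)/1 = 48/1 = 48: (m_5, d_5) = (m_1, d_1) = (27, 48), so from here the quotients repeat a_1, ..., a_4; the period length is 4.
Hence the expansion of sqrt(777) is a_0 = 27 followed by the repeating block 1, 6, 1, 54 (period 4).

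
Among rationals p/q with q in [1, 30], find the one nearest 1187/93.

Expand x = 1187/93 as a continued fraction with the Euclidean algorithm:
  1187 = 12*93 + 71, so a_0 = 12.
  93 = 1*71 + 22, so a_1 = 1.
  71 = 3*22 + 5, so a_2 = 3.
  22 = 4*5 + 2, so a_3 = 4.
  5 = 2*2 + 1, so a_4 = 2.
  2 = 2*1 + 0, so a_5 = 2.
so x = [12; 1, 3, 4, 2, 2].
Convergents (p_i = a_i*p_{i-1} + p_{i-2}, q_i = a_i*q_{i-1} + q_{i-2} with p_{-2}=0, p_{-1}=1, q_{-2}=1, q_{-1}=0), until the denominator exceeds 30:
  i=0: a_0=12, p_0 = 12*1 + 0 = 12, q_0 = 12*0 + 1 = 1.
  i=1: a_1=1, p_1 = 1*12 + 1 = 13, q_1 = 1*1 + 0 = 1.
  i=2: a_2=3, p_2 = 3*13 + 12 = 51, q_2 = 3*1 + 1 = 4.
  i=3: a_3=4, p_3 = 4*51 + 13 = 217, q_3 = 4*4 + 1 = 17.
  i=4: a_4=2, p_4 = 2*217 + 51 = 485, q_4 = 2*17 + 4 = 38.
q_4 = 38 > 30, so the last convergent with denominator <= 30 is p_3/q_3 = 217/17.
The closest fraction with denominator <= 30 is either p_3/q_3 or the intermediate fraction (k*p_3 + p_2)/(k*q_3 + q_2) with the largest k >= 1 whose denominator stays <= 30; these approach x as k grows, and every other convergent or intermediate fraction in range is farther away.
Largest k: floor((30 - q_2)/q_3) = floor((30 - 4)/17) = 1.
That gives (1*217 + 51)/(1*17 + 4) = 268/21.
Compare the errors: |x - 217/17| = |1187*17 - 217*93|/(93*17) = 2/1581, and |x - 268/21| = |1187*21 - 268*93|/(93*21) = 3/1953.
Cross-multiplying, 2*1953 = 3906 < 4743 = 3*1581, so 2/1581 is smaller: the convergent 217/17 is closer to x than 268/21.

217/17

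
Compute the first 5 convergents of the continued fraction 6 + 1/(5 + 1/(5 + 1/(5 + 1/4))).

6/1, 31/5, 161/26, 836/135, 3505/566

Using the convergent recurrence p_i = a_i*p_{i-1} + p_{i-2}, q_i = a_i*q_{i-1} + q_{i-2} with p_{-2}=0, p_{-1}=1, q_{-2}=1, q_{-1}=0:
  i=0: a_0=6, p_0 = 6*1 + 0 = 6, q_0 = 6*0 + 1 = 1.
  i=1: a_1=5, p_1 = 5*6 + 1 = 31, q_1 = 5*1 + 0 = 5.
  i=2: a_2=5, p_2 = 5*31 + 6 = 161, q_2 = 5*5 + 1 = 26.
  i=3: a_3=5, p_3 = 5*161 + 31 = 836, q_3 = 5*26 + 5 = 135.
  i=4: a_4=4, p_4 = 4*836 + 161 = 3505, q_4 = 4*135 + 26 = 566.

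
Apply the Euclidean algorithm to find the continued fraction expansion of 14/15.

Run the Euclidean algorithm on 14 and 15; the successive quotients are the partial quotients a_0, a_1, ... (each step inverts the fractional part left over by the previous one):
  14 = 0*15 + 14, so a_0 = 0.
  15 = 1*14 + 1, so a_1 = 1.
  14 = 14*1 + 0, so a_2 = 14.
The remainder reaches 0 after 3 divisions, so the expansion has 3 partial quotients, read off in order.

[0; 1, 14]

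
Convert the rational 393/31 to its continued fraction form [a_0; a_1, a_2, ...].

[12; 1, 2, 10]

Run the Euclidean algorithm on 393 and 31; the successive quotients are the partial quotients a_0, a_1, ... (each step inverts the fractional part left over by the previous one):
  393 = 12*31 + 21, so a_0 = 12.
  31 = 1*21 + 10, so a_1 = 1.
  21 = 2*10 + 1, so a_2 = 2.
  10 = 10*1 + 0, so a_3 = 10.
The remainder reaches 0 after 4 divisions, so the expansion has 4 partial quotients, read off in order.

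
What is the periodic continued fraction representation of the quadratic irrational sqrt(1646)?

Write x_i = (sqrt(1646) + m_i)/d_i with (m_0, d_0) = (0, 1). a_0 = floor(sqrt(1646)) = 40, since 40^2 = 1600 <= 1646 < 1681 = 41^2.
Iterate m_{i+1} = d_i*a_i - m_i, d_{i+1} = (1646 - m_{i+1}^2)/d_i, a_{i+1} = floor((a_0 + m_{i+1})/d_{i+1}):
  m_1 = 1*40 - 0 = 40, d_1 = (1646 - 40^2)/1 = 46/1 = 46, a_1 = floor((40 + 40)/46) = 1.
  m_2 = 46*1 - 40 = 6, d_2 = (1646 - 6^2)/46 = 1610/46 = 35, a_2 = floor((40 + 6)/35) = 1.
  m_3 = 35*1 - 6 = 29, d_3 = (1646 - 29^2)/35 = 805/35 = 23, a_3 = floor((40 + 29)/23) = 3.
  m_4 = 23*3 - 29 = 40, d_4 = (1646 - 40^2)/23 = 46/23 = 2, a_4 = floor((40 + 40)/2) = 40.
  m_5 = 2*40 - 40 = 40, d_5 = (1646 - 40^2)/2 = 46/2 = 23, a_5 = floor((40 + 40)/23) = 3.
  m_6 = 23*3 - 40 = 29, d_6 = (1646 - 29^2)/23 = 805/23 = 35, a_6 = floor((40 + 29)/35) = 1.
  m_7 = 35*1 - 29 = 6, d_7 = (1646 - 6^2)/35 = 1610/35 = 46, a_7 = floor((40 + 6)/46) = 1.
  m_8 = 46*1 - 6 = 40, d_8 = (1646 - 40^2)/46 = 46/46 = 1, a_8 = floor((40 + 40)/1) = 80.
  m_9 = 1*80 - 40 = 40, d_9 = (1646 - 40^2)/1 = 46/1 = 46: (m_9, d_9) = (m_1, d_1) = (40, 46), so from here the quotients repeat a_1, ..., a_8; the period length is 8.
Hence the expansion of sqrt(1646) is a_0 = 40 followed by the repeating block 1, 1, 3, 40, 3, 1, 1, 80 (period 8).

[40; (1, 1, 3, 40, 3, 1, 1, 80)]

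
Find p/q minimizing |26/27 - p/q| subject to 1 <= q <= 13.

1/1

Expand x = 26/27 as a continued fraction with the Euclidean algorithm:
  26 = 0*27 + 26, so a_0 = 0.
  27 = 1*26 + 1, so a_1 = 1.
  26 = 26*1 + 0, so a_2 = 26.
so x = [0; 1, 26].
Convergents (p_i = a_i*p_{i-1} + p_{i-2}, q_i = a_i*q_{i-1} + q_{i-2} with p_{-2}=0, p_{-1}=1, q_{-2}=1, q_{-1}=0), until the denominator exceeds 13:
  i=0: a_0=0, p_0 = 0*1 + 0 = 0, q_0 = 0*0 + 1 = 1.
  i=1: a_1=1, p_1 = 1*0 + 1 = 1, q_1 = 1*1 + 0 = 1.
  i=2: a_2=26, p_2 = 26*1 + 0 = 26, q_2 = 26*1 + 1 = 27.
q_2 = 27 > 13, so the last convergent with denominator <= 13 is p_1/q_1 = 1/1.
The closest fraction with denominator <= 13 is either p_1/q_1 or the intermediate fraction (k*p_1 + p_0)/(k*q_1 + q_0) with the largest k >= 1 whose denominator stays <= 13; these approach x as k grows, and every other convergent or intermediate fraction in range is farther away.
Largest k: floor((13 - q_0)/q_1) = floor((13 - 1)/1) = 12.
That gives (12*1 + 0)/(12*1 + 1) = 12/13.
Compare the errors: |x - 1/1| = |26*1 - 1*27|/(27*1) = 1/27, and |x - 12/13| = |26*13 - 12*27|/(27*13) = 14/351.
Cross-multiplying, 1*351 = 351 < 378 = 14*27, so 1/27 is smaller: the convergent 1/1 is closer to x than 12/13.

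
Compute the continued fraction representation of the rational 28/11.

Run the Euclidean algorithm on 28 and 11; the successive quotients are the partial quotients a_0, a_1, ... (each step inverts the fractional part left over by the previous one):
  28 = 2*11 + 6, so a_0 = 2.
  11 = 1*6 + 5, so a_1 = 1.
  6 = 1*5 + 1, so a_2 = 1.
  5 = 5*1 + 0, so a_3 = 5.
The remainder reaches 0 after 4 divisions, so the expansion has 4 partial quotients, read off in order.

[2; 1, 1, 5]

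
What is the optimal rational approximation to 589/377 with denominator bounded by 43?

Expand x = 589/377 as a continued fraction with the Euclidean algorithm:
  589 = 1*377 + 212, so a_0 = 1.
  377 = 1*212 + 165, so a_1 = 1.
  212 = 1*165 + 47, so a_2 = 1.
  165 = 3*47 + 24, so a_3 = 3.
  47 = 1*24 + 23, so a_4 = 1.
  24 = 1*23 + 1, so a_5 = 1.
  23 = 23*1 + 0, so a_6 = 23.
so x = [1; 1, 1, 3, 1, 1, 23].
Convergents (p_i = a_i*p_{i-1} + p_{i-2}, q_i = a_i*q_{i-1} + q_{i-2} with p_{-2}=0, p_{-1}=1, q_{-2}=1, q_{-1}=0), until the denominator exceeds 43:
  i=0: a_0=1, p_0 = 1*1 + 0 = 1, q_0 = 1*0 + 1 = 1.
  i=1: a_1=1, p_1 = 1*1 + 1 = 2, q_1 = 1*1 + 0 = 1.
  i=2: a_2=1, p_2 = 1*2 + 1 = 3, q_2 = 1*1 + 1 = 2.
  i=3: a_3=3, p_3 = 3*3 + 2 = 11, q_3 = 3*2 + 1 = 7.
  i=4: a_4=1, p_4 = 1*11 + 3 = 14, q_4 = 1*7 + 2 = 9.
  i=5: a_5=1, p_5 = 1*14 + 11 = 25, q_5 = 1*9 + 7 = 16.
  i=6: a_6=23, p_6 = 23*25 + 14 = 589, q_6 = 23*16 + 9 = 377.
q_6 = 377 > 43, so the last convergent with denominator <= 43 is p_5/q_5 = 25/16.
The closest fraction with denominator <= 43 is either p_5/q_5 or the intermediate fraction (k*p_5 + p_4)/(k*q_5 + q_4) with the largest k >= 1 whose denominator stays <= 43; these approach x as k grows, and every other convergent or intermediate fraction in range is farther away.
Largest k: floor((43 - q_4)/q_5) = floor((43 - 9)/16) = 2.
That gives (2*25 + 14)/(2*16 + 9) = 64/41.
Compare the errors: |x - 25/16| = |589*16 - 25*377|/(377*16) = 1/6032, and |x - 64/41| = |589*41 - 64*377|/(377*41) = 21/15457.
Cross-multiplying, 1*15457 = 15457 < 126672 = 21*6032, so 1/6032 is smaller: the convergent 25/16 is closer to x than 64/41.

25/16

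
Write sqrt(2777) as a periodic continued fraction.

[52; (1, 2, 3, 3, 2, 1, 104)]

Write x_i = (sqrt(2777) + m_i)/d_i with (m_0, d_0) = (0, 1). a_0 = floor(sqrt(2777)) = 52, since 52^2 = 2704 <= 2777 < 2809 = 53^2.
Iterate m_{i+1} = d_i*a_i - m_i, d_{i+1} = (2777 - m_{i+1}^2)/d_i, a_{i+1} = floor((a_0 + m_{i+1})/d_{i+1}):
  m_1 = 1*52 - 0 = 52, d_1 = (2777 - 52^2)/1 = 73/1 = 73, a_1 = floor((52 + 52)/73) = 1.
  m_2 = 73*1 - 52 = 21, d_2 = (2777 - 21^2)/73 = 2336/73 = 32, a_2 = floor((52 + 21)/32) = 2.
  m_3 = 32*2 - 21 = 43, d_3 = (2777 - 43^2)/32 = 928/32 = 29, a_3 = floor((52 + 43)/29) = 3.
  m_4 = 29*3 - 43 = 44, d_4 = (2777 - 44^2)/29 = 841/29 = 29, a_4 = floor((52 + 44)/29) = 3.
  m_5 = 29*3 - 44 = 43, d_5 = (2777 - 43^2)/29 = 928/29 = 32, a_5 = floor((52 + 43)/32) = 2.
  m_6 = 32*2 - 43 = 21, d_6 = (2777 - 21^2)/32 = 2336/32 = 73, a_6 = floor((52 + 21)/73) = 1.
  m_7 = 73*1 - 21 = 52, d_7 = (2777 - 52^2)/73 = 73/73 = 1, a_7 = floor((52 + 52)/1) = 104.
  m_8 = 1*104 - 52 = 52, d_8 = (2777 - 52^2)/1 = 73/1 = 73: (m_8, d_8) = (m_1, d_1) = (52, 73), so from here the quotients repeat a_1, ..., a_7; the period length is 7.
Hence the expansion of sqrt(2777) is a_0 = 52 followed by the repeating block 1, 2, 3, 3, 2, 1, 104 (period 7).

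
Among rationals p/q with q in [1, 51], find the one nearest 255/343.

Expand x = 255/343 as a continued fraction with the Euclidean algorithm:
  255 = 0*343 + 255, so a_0 = 0.
  343 = 1*255 + 88, so a_1 = 1.
  255 = 2*88 + 79, so a_2 = 2.
  88 = 1*79 + 9, so a_3 = 1.
  79 = 8*9 + 7, so a_4 = 8.
  9 = 1*7 + 2, so a_5 = 1.
  7 = 3*2 + 1, so a_6 = 3.
  2 = 2*1 + 0, so a_7 = 2.
so x = [0; 1, 2, 1, 8, 1, 3, 2].
Convergents (p_i = a_i*p_{i-1} + p_{i-2}, q_i = a_i*q_{i-1} + q_{i-2} with p_{-2}=0, p_{-1}=1, q_{-2}=1, q_{-1}=0), until the denominator exceeds 51:
  i=0: a_0=0, p_0 = 0*1 + 0 = 0, q_0 = 0*0 + 1 = 1.
  i=1: a_1=1, p_1 = 1*0 + 1 = 1, q_1 = 1*1 + 0 = 1.
  i=2: a_2=2, p_2 = 2*1 + 0 = 2, q_2 = 2*1 + 1 = 3.
  i=3: a_3=1, p_3 = 1*2 + 1 = 3, q_3 = 1*3 + 1 = 4.
  i=4: a_4=8, p_4 = 8*3 + 2 = 26, q_4 = 8*4 + 3 = 35.
  i=5: a_5=1, p_5 = 1*26 + 3 = 29, q_5 = 1*35 + 4 = 39.
  i=6: a_6=3, p_6 = 3*29 + 26 = 113, q_6 = 3*39 + 35 = 152.
q_6 = 152 > 51, so the last convergent with denominator <= 51 is p_5/q_5 = 29/39.
The closest fraction with denominator <= 51 is either p_5/q_5 or the intermediate fraction (k*p_5 + p_4)/(k*q_5 + q_4) with the largest k >= 1 whose denominator stays <= 51; these approach x as k grows, and every other convergent or intermediate fraction in range is farther away.
Largest k: floor((51 - q_4)/q_5) = floor((51 - 35)/39) = 0.
Since k = 0, no intermediate fraction beyond p_5/q_5 has denominator <= 51, so the convergent 29/39 is the closest (its error is |255*39 - 29*343|/(343*39) = 2/13377).

29/39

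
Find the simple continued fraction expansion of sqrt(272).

[16; (2, 32)]

Write x_i = (sqrt(272) + m_i)/d_i with (m_0, d_0) = (0, 1). a_0 = floor(sqrt(272)) = 16, since 16^2 = 256 <= 272 < 289 = 17^2.
Iterate m_{i+1} = d_i*a_i - m_i, d_{i+1} = (272 - m_{i+1}^2)/d_i, a_{i+1} = floor((a_0 + m_{i+1})/d_{i+1}):
  m_1 = 1*16 - 0 = 16, d_1 = (272 - 16^2)/1 = 16/1 = 16, a_1 = floor((16 + 16)/16) = 2.
  m_2 = 16*2 - 16 = 16, d_2 = (272 - 16^2)/16 = 16/16 = 1, a_2 = floor((16 + 16)/1) = 32.
  m_3 = 1*32 - 16 = 16, d_3 = (272 - 16^2)/1 = 16/1 = 16: (m_3, d_3) = (m_1, d_1) = (16, 16), so from here the quotients repeat a_1, a_2; the period length is 2.
Hence the expansion of sqrt(272) is a_0 = 16 followed by the repeating block 2, 32 (period 2).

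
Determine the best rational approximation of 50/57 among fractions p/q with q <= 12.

Expand x = 50/57 as a continued fraction with the Euclidean algorithm:
  50 = 0*57 + 50, so a_0 = 0.
  57 = 1*50 + 7, so a_1 = 1.
  50 = 7*7 + 1, so a_2 = 7.
  7 = 7*1 + 0, so a_3 = 7.
so x = [0; 1, 7, 7].
Convergents (p_i = a_i*p_{i-1} + p_{i-2}, q_i = a_i*q_{i-1} + q_{i-2} with p_{-2}=0, p_{-1}=1, q_{-2}=1, q_{-1}=0), until the denominator exceeds 12:
  i=0: a_0=0, p_0 = 0*1 + 0 = 0, q_0 = 0*0 + 1 = 1.
  i=1: a_1=1, p_1 = 1*0 + 1 = 1, q_1 = 1*1 + 0 = 1.
  i=2: a_2=7, p_2 = 7*1 + 0 = 7, q_2 = 7*1 + 1 = 8.
  i=3: a_3=7, p_3 = 7*7 + 1 = 50, q_3 = 7*8 + 1 = 57.
q_3 = 57 > 12, so the last convergent with denominator <= 12 is p_2/q_2 = 7/8.
The closest fraction with denominator <= 12 is either p_2/q_2 or the intermediate fraction (k*p_2 + p_1)/(k*q_2 + q_1) with the largest k >= 1 whose denominator stays <= 12; these approach x as k grows, and every other convergent or intermediate fraction in range is farther away.
Largest k: floor((12 - q_1)/q_2) = floor((12 - 1)/8) = 1.
That gives (1*7 + 1)/(1*8 + 1) = 8/9.
Compare the errors: |x - 7/8| = |50*8 - 7*57|/(57*8) = 1/456, and |x - 8/9| = |50*9 - 8*57|/(57*9) = 6/513.
Cross-multiplying, 1*513 = 513 < 2736 = 6*456, so 1/456 is smaller: the convergent 7/8 is closer to x than 8/9.

7/8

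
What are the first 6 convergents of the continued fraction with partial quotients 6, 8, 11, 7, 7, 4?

6/1, 49/8, 545/89, 3864/631, 27593/4506, 114236/18655

Using the convergent recurrence p_i = a_i*p_{i-1} + p_{i-2}, q_i = a_i*q_{i-1} + q_{i-2} with p_{-2}=0, p_{-1}=1, q_{-2}=1, q_{-1}=0:
  i=0: a_0=6, p_0 = 6*1 + 0 = 6, q_0 = 6*0 + 1 = 1.
  i=1: a_1=8, p_1 = 8*6 + 1 = 49, q_1 = 8*1 + 0 = 8.
  i=2: a_2=11, p_2 = 11*49 + 6 = 545, q_2 = 11*8 + 1 = 89.
  i=3: a_3=7, p_3 = 7*545 + 49 = 3864, q_3 = 7*89 + 8 = 631.
  i=4: a_4=7, p_4 = 7*3864 + 545 = 27593, q_4 = 7*631 + 89 = 4506.
  i=5: a_5=4, p_5 = 4*27593 + 3864 = 114236, q_5 = 4*4506 + 631 = 18655.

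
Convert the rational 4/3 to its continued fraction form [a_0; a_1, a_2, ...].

Run the Euclidean algorithm on 4 and 3; the successive quotients are the partial quotients a_0, a_1, ... (each step inverts the fractional part left over by the previous one):
  4 = 1*3 + 1, so a_0 = 1.
  3 = 3*1 + 0, so a_1 = 3.
The remainder reaches 0 after 2 divisions, so the expansion has 2 partial quotients, read off in order.

[1; 3]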